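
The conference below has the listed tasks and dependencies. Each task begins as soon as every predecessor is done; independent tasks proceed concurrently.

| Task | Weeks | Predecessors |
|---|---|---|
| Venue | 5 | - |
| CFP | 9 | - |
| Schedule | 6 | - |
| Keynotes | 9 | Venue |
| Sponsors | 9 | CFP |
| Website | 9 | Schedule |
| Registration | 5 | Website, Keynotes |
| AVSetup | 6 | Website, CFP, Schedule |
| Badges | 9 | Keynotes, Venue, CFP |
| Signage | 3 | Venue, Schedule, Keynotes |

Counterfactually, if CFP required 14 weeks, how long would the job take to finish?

23

The binding path is Venue→Keynotes→Badges = 5+9+9 = 23; finish at 23 weeks.
CFP has 5 weeks of float (longest path through it is 18).
The critical path is still Venue→Keynotes→Badges; finish is now 23 weeks.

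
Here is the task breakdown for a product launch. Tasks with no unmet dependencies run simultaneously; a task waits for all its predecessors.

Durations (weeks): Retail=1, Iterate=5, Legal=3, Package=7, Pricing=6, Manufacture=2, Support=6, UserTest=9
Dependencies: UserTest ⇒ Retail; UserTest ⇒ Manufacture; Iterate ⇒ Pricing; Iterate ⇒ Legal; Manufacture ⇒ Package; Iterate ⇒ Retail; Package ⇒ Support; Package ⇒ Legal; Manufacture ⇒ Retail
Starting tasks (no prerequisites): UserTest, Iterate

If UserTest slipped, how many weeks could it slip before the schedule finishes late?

The longest chain is UserTest→Manufacture→Package→Support = 9+2+7+6 = 24; overall finish 24 weeks.
Longest path through UserTest: 24 weeks (earliest finish 9, latest finish 9).
Slack of UserTest = 0 − 0 = 0 weeks.

0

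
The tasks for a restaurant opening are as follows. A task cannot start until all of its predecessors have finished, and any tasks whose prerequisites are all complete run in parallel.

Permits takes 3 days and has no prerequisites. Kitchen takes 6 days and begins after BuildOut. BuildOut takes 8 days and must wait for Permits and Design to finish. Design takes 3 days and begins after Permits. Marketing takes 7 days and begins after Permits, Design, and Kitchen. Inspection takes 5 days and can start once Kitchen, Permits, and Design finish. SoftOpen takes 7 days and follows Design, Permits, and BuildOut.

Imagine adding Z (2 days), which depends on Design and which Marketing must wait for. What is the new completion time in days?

Originally the plan takes 27 days.
With Z inserted, Marketing now waits for max(Permits, Design, Kitchen, Z).
New critical path: Permits→Design→BuildOut→Kitchen→Marketing = 3+3+8+6+7 = 27 ⇒ 27 days.

27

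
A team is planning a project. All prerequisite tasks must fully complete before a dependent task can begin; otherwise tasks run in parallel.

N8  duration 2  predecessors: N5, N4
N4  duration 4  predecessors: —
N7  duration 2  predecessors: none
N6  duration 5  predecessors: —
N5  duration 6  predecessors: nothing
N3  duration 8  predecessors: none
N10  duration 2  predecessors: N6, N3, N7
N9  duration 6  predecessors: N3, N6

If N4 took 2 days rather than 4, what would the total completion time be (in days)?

14

Critical path before the change: N3→N9 = 8+6 = 14 giving 14 days.
The longest path through N4 is only 6 days, so N4 has float 8.
No other chain overtakes it, so the finish is 14 days.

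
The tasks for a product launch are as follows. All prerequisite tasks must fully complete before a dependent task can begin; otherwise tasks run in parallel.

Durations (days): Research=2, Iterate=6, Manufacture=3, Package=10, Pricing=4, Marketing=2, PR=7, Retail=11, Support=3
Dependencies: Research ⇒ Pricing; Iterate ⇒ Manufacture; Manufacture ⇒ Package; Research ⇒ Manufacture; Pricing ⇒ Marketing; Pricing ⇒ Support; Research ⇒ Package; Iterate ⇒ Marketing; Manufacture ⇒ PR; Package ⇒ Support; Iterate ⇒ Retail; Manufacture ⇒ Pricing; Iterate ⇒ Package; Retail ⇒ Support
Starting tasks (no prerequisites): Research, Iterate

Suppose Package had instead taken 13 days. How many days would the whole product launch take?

25

As given, the longest chain is Iterate→Manufacture→Package→Support = 6+3+10+3 = 22, so the finish is 22 days.
Since Package is critical, the +3 change carries straight to that chain (now 25 days).
No other chain overtakes it, so the finish is 25 days.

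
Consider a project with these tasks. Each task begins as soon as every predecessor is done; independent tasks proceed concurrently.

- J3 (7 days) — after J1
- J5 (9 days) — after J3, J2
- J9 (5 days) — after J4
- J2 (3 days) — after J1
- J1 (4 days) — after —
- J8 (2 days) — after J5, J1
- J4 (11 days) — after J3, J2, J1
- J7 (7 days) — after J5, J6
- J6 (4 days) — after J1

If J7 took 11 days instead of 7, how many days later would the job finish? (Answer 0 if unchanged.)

4

Baseline: J1→J3→J5→J7 = 4+7+9+7 = 27 → 27 days.
J7 is on the critical path; changing it to 11 makes that path 31 days.
That remains the longest chain; total 31 days.
Change in finish: 31 − 27 = +4 days.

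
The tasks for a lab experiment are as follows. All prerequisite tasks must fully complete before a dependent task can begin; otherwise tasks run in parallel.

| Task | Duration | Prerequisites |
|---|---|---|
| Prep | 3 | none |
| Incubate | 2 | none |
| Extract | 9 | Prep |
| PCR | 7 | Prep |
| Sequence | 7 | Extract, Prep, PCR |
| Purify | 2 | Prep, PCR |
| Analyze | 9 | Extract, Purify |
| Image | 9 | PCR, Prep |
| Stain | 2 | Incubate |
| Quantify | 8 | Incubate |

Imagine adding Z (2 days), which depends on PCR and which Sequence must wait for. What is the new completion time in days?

21

Originally the plan takes 21 days.
With Z inserted, Sequence now waits for max(Extract, Prep, PCR, Z).
New critical path: Prep→Extract→Analyze = 3+9+9 = 21 ⇒ 21 days.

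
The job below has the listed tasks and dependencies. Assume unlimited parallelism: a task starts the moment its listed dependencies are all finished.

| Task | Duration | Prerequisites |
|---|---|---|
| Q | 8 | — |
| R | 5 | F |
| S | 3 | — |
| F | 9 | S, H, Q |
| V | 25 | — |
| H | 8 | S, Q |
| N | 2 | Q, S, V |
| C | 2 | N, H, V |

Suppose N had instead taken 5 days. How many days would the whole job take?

Critical path before the change: Q→H→F→R = 8+8+9+5 = 30 giving 30 days.
The longest path through N is only 29 days, so N has float 1.
The binding chain switches to V→N→C = 25+5+2 = 32; finish 32 days.

32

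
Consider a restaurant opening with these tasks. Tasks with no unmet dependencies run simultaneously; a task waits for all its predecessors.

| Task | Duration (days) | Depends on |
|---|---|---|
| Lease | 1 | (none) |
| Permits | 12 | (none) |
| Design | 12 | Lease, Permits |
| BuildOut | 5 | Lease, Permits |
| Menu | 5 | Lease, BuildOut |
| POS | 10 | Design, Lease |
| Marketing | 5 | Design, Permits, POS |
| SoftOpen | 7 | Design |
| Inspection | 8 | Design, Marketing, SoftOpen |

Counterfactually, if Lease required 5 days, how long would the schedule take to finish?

The binding path is Permits→Design→POS→Marketing→Inspection = 12+12+10+5+8 = 47; finish at 47 days.
Lease has 11 days of float (longest path through it is 36).
The critical path is still Permits→Design→POS→Marketing→Inspection; finish is now 47 days.

47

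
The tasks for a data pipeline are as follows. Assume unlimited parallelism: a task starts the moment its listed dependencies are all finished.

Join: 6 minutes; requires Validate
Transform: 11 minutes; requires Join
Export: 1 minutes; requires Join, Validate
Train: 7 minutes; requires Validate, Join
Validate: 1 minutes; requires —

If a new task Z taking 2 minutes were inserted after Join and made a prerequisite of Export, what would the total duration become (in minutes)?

Originally the plan takes 18 minutes.
With Z inserted, Export now waits for max(Join, Validate, Z).
New critical path: Validate→Join→Transform = 1+6+11 = 18 ⇒ 18 minutes.

18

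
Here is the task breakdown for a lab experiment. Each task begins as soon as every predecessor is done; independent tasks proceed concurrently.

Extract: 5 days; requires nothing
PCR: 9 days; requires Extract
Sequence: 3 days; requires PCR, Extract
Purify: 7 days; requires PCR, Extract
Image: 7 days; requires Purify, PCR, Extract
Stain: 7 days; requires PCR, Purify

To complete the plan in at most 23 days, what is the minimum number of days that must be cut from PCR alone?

5

Current finish: 28 days; target: 23.
PCR is on every critical path, so each day cut from PCR cuts the finish by one (this holds down to a finish of 20).
Need 28 − 23 = 5 days off PCR → PCR becomes 4 days, finish becomes 23.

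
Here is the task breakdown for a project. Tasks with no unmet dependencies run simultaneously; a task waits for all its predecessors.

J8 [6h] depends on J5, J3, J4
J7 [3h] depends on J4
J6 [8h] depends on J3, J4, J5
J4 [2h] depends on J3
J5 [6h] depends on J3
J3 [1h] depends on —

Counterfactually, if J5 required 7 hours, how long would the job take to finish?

16

As given, the longest chain is J3→J5→J6 = 1+6+8 = 15, so the finish is 15 hours.
J5 lies on that path, so at 7 hours the path becomes 16 hours.
That remains the longest chain; total 16 hours.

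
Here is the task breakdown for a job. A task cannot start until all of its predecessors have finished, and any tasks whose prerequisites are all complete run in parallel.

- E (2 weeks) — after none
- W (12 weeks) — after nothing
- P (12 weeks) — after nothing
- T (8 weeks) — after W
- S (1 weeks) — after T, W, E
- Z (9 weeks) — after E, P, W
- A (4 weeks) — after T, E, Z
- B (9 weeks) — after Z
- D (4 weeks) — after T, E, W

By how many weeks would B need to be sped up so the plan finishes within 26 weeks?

Current finish: 30 weeks; target: 26.
B is on every critical path, so each week cut from B cuts the finish by one (this holds down to a finish of 25).
Need 30 − 26 = 4 weeks off B → B becomes 5 weeks, finish becomes 26.

4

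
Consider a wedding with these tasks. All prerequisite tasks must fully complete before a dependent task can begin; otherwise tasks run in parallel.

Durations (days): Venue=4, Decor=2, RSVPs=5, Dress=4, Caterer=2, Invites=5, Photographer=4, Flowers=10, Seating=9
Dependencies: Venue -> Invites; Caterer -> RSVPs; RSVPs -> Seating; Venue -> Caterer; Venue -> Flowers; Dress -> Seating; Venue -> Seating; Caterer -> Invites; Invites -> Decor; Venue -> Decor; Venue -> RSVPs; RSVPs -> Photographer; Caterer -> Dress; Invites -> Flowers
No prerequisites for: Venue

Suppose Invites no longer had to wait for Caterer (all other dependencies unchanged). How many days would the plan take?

Original critical path: Venue→Caterer→Invites→Flowers = 4+2+5+10 = 21 ⇒ 21 days.
Without Caterer→Invites, Invites's earliest start moves from 6 to 4.
After: Venue→Caterer→RSVPs→Seating = 4+2+5+9 = 20 → 20 days.

20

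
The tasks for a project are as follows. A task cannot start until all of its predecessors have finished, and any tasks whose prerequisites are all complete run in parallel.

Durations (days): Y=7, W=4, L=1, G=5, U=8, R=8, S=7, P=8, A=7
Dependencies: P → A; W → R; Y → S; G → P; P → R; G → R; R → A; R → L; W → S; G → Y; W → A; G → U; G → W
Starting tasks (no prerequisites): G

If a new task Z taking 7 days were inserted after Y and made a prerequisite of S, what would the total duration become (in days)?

28

Originally the job takes 28 days.
With Z inserted, S now waits for max(W, Y, Z).
New critical path: G→P→R→A = 5+8+8+7 = 28 ⇒ 28 days.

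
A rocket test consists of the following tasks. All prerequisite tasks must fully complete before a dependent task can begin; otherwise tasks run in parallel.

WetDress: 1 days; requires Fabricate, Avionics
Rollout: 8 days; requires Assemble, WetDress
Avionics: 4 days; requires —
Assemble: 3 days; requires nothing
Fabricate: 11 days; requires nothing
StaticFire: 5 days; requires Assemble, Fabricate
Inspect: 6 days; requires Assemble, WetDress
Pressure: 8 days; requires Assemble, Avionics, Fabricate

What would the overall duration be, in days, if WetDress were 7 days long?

Actual critical path: Fabricate→WetDress→Rollout = 11+1+8 = 20 ⇒ 20 days.
WetDress is on the critical path; changing it to 7 makes that path 26 days.
That remains the longest chain; total 26 days.

26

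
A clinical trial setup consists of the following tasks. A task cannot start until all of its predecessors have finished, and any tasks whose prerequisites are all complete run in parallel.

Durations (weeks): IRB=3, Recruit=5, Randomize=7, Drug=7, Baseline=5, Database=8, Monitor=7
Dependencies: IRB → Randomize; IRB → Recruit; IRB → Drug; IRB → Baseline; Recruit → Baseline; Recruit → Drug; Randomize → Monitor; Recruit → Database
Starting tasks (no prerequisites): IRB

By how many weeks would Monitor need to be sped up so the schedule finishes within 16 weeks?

1

Current finish: 17 weeks; target: 16.
Monitor is on every critical path, so each week cut from Monitor cuts the finish by one (this holds down to a finish of 16).
Need 17 − 16 = 1 week off Monitor → Monitor becomes 6 weeks, finish becomes 16.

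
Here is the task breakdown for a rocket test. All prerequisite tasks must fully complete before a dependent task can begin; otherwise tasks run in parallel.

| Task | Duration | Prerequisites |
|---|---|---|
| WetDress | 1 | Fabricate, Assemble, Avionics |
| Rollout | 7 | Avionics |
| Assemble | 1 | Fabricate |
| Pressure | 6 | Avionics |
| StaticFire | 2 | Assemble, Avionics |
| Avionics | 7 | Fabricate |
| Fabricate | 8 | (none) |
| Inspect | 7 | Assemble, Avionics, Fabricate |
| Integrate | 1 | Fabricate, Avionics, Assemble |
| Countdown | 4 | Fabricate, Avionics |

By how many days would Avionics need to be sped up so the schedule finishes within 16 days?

6

Current finish: 22 days; target: 16.
Avionics is on every critical path, so each day cut from Avionics cuts the finish by one (this holds down to a finish of 16).
Need 22 − 16 = 6 days off Avionics → Avionics becomes 1 day, finish becomes 16.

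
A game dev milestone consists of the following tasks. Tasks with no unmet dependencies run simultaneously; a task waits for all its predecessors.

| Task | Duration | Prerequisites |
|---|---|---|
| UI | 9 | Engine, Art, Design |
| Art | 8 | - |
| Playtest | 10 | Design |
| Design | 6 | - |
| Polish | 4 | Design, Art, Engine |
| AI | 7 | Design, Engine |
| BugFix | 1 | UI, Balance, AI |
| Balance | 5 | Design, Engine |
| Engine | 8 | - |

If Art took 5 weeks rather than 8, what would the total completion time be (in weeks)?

18

As given, the longest chain is Art→UI→BugFix = 8+9+1 = 18, so the finish is 18 weeks.
Art lies on that path, so at 5 weeks the path becomes 15 weeks.
The binding chain switches to Engine→UI→BugFix = 8+9+1 = 18; finish 18 weeks.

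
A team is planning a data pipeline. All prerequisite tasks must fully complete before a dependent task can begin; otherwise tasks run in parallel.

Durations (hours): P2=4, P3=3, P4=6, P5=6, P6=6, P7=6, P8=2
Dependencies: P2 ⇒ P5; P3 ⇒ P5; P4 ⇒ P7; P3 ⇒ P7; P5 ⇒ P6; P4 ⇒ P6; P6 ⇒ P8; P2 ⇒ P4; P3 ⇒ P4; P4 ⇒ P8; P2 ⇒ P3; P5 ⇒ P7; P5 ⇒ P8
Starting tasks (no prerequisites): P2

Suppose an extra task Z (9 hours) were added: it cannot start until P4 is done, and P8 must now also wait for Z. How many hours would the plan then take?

Originally the plan takes 21 hours.
With Z inserted, P8 now waits for max(P6, P4, P5, Z).
New critical path: P2→P3→P4→Z→P8 = 4+3+6+9+2 = 24 ⇒ 24 hours.

24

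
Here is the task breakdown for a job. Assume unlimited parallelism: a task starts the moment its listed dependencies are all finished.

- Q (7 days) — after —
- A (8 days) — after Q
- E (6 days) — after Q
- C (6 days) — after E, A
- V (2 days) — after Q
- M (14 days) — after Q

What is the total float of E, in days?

2

Q→A→C = 7+8+6 = 21 sets the makespan at 21 days.
Longest path through E: 19 days (earliest finish 13, latest finish 15).
Float = 21 − 19 = 2.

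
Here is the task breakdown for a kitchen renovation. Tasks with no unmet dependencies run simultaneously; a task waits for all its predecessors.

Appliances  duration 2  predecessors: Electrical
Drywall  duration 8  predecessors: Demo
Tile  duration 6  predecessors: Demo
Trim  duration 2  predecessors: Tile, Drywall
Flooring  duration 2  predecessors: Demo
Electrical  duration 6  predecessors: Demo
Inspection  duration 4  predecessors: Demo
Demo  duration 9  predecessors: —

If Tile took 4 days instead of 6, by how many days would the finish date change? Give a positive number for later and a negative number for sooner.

As given, the longest chain is Demo→Drywall→Trim = 9+8+2 = 19, so the finish is 19 days.
Tile has 2 days of float (longest path through it is 17).
That remains the longest chain; total 19 days.
Change in finish: 19 − 19 = +0 days.

0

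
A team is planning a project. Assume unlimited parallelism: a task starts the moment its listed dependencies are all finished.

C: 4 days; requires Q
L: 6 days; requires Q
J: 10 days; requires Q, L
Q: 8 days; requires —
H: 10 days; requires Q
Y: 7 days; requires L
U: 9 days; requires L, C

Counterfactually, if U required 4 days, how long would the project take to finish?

24

Actual critical path: Q→L→J = 8+6+10 = 24 ⇒ 24 days.
U is off the critical path — its longest chain is 23 days, giving 1 of slack.
That remains the longest chain; total 24 days.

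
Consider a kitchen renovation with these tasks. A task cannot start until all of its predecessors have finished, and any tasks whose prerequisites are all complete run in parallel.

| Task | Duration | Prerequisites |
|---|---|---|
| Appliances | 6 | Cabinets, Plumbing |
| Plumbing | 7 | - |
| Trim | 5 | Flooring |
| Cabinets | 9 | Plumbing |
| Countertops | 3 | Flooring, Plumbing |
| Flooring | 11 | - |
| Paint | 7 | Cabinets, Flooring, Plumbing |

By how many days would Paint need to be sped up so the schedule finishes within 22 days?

Current finish: 23 days; target: 22.
Paint is on every critical path, so each day cut from Paint cuts the finish by one (this holds down to a finish of 22).
Need 23 − 22 = 1 day off Paint → Paint becomes 6 days, finish becomes 22.

1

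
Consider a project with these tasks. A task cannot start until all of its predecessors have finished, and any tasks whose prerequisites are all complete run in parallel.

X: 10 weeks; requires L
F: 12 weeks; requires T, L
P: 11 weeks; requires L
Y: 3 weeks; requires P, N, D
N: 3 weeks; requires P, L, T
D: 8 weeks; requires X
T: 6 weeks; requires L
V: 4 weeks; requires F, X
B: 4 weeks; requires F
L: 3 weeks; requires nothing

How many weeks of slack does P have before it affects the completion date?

5

L→T→F→B = 3+6+12+4 = 25 sets the makespan at 25 weeks.
The longest chain containing P totals 20 weeks.
Slack of P = 8 − 3 = 5 weeks.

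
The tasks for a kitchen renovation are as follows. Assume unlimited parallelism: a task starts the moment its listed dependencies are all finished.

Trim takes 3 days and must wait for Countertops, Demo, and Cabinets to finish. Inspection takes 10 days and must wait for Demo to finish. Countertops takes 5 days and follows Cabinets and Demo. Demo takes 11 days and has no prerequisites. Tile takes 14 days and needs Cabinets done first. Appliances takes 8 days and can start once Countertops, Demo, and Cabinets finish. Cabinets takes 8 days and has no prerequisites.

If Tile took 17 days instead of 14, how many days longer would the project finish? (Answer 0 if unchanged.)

Baseline: Demo→Countertops→Appliances = 11+5+8 = 24 → 24 days.
Tile is off the critical path — its longest chain is 22 days, giving 2 of slack.
The binding chain switches to Cabinets→Tile = 8+17 = 25; finish 25 days.
Change in finish: 25 − 24 = +1 days.

1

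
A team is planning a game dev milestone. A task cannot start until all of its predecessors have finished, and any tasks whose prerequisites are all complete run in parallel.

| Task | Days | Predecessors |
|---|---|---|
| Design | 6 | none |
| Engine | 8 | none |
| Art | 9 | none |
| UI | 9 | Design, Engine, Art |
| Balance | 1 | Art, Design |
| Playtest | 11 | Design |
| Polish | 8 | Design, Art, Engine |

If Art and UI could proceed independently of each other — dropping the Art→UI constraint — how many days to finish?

17

Original critical path: Art→UI = 9+9 = 18 ⇒ 18 days.
Without Art→UI, UI's earliest start moves from 9 to 8.
New critical path: Design→Playtest = 6+11 = 17 ⇒ 17 days.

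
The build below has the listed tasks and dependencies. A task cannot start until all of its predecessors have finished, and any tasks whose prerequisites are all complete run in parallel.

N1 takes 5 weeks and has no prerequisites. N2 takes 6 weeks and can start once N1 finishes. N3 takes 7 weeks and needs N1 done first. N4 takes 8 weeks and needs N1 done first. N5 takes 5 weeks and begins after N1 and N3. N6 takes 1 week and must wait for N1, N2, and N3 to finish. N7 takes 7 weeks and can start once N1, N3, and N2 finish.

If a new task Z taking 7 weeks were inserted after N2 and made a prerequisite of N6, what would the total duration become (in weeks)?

Originally the plan takes 19 weeks.
With Z inserted, N6 now waits for max(N1, N2, N3, Z).
New critical path: N1→N2→Z→N6 = 5+6+7+1 = 19 ⇒ 19 weeks.

19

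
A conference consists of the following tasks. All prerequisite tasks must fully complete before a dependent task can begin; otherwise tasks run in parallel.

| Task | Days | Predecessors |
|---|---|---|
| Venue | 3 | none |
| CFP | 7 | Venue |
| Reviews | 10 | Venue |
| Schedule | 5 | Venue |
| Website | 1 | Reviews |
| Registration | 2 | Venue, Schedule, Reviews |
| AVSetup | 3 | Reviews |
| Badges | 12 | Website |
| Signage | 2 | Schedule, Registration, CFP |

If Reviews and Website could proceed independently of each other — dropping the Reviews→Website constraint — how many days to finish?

Before: longest chain Venue→Reviews→Website→Badges = 3+10+1+12 = 26, finish 26.
Without Reviews→Website, Website's earliest start moves from 13 to 0.
After: Venue→Reviews→Registration→Signage = 3+10+2+2 = 17 → 17 days.

17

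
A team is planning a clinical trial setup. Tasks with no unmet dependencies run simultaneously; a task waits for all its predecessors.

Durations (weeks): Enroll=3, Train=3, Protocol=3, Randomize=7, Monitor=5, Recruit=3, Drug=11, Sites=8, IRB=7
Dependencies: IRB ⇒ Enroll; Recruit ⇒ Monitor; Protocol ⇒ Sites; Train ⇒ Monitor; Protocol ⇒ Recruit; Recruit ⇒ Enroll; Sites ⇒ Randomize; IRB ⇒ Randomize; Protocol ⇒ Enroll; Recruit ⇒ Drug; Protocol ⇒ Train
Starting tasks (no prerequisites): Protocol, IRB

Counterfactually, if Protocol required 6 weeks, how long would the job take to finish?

Baseline: Protocol→Sites→Randomize = 3+8+7 = 18 → 18 weeks.
Protocol is on the critical path; changing it to 6 makes that path 21 weeks.
That remains the longest chain; total 21 weeks.

21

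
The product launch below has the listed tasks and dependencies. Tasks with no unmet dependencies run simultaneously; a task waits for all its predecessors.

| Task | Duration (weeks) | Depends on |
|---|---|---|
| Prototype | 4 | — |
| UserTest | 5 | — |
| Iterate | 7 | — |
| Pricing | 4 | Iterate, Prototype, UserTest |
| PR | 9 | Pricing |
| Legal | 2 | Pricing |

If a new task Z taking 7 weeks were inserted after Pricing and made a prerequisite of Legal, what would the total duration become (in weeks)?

20

Originally the schedule takes 20 weeks.
With Z inserted, Legal now waits for max(Pricing, Z).
New critical path: Iterate→Pricing→Z→Legal = 7+4+7+2 = 20 ⇒ 20 weeks.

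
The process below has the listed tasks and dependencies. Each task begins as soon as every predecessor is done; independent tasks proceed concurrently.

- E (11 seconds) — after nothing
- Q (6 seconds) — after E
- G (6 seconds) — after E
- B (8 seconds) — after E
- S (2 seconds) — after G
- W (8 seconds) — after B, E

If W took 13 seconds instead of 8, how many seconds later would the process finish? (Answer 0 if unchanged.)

5

The binding path is E→B→W = 11+8+8 = 27; finish at 27 seconds.
W lies on that path, so at 13 seconds the path becomes 32 seconds.
No other chain overtakes it, so the finish is 32 seconds.
Change in finish: 32 − 27 = +5 seconds.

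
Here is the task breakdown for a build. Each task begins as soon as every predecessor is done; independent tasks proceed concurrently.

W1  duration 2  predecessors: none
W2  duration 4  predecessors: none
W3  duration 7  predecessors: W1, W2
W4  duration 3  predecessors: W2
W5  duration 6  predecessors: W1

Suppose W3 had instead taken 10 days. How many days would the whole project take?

As given, the longest chain is W2→W3 = 4+7 = 11, so the finish is 11 days.
Since W3 is critical, the +3 change carries straight to that chain (now 14 days).
No other chain overtakes it, so the finish is 14 days.

14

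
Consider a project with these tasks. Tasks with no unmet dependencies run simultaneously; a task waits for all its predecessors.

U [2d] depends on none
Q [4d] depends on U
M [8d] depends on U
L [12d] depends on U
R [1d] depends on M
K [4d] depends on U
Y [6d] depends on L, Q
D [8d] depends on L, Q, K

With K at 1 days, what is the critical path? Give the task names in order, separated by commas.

Actual critical path: U→L→D = 2+12+8 = 22 ⇒ 22 days.
K has 8 days of float (longest path through it is 14).
The critical path is still U→L→D; finish is now 22 days.

U, L, D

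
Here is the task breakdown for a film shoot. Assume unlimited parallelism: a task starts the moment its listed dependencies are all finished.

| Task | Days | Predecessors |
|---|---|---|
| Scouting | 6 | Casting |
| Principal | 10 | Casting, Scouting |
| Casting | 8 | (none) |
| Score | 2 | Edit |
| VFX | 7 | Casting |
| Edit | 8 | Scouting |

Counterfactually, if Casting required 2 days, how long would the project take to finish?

18

As given, the longest chain is Casting→Scouting→Principal = 8+6+10 = 24, so the finish is 24 days.
Casting lies on that path, so at 2 days the path becomes 18 days.
No other chain overtakes it, so the finish is 18 days.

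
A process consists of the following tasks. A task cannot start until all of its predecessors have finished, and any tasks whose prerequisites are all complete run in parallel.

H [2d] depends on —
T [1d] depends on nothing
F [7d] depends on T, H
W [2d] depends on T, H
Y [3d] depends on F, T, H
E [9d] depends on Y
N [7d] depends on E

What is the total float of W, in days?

24

Critical path: H→F→Y→E→N = 2+7+3+9+7 = 28, so the finish is 28 days.
W finishes as early as 4 and must finish by 28.
Float = 28 − 4 = 24.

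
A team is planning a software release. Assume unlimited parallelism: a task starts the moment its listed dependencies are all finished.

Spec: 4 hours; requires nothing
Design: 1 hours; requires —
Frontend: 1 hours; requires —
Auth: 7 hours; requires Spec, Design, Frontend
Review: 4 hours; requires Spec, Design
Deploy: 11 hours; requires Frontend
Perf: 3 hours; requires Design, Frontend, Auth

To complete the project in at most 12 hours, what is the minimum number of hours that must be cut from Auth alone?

2

Current finish: 14 hours; target: 12.
Auth is on every critical path, so each hour cut from Auth cuts the finish by one (this holds down to a finish of 12).
Need 14 − 12 = 2 hours off Auth → Auth becomes 5 hours, finish becomes 12.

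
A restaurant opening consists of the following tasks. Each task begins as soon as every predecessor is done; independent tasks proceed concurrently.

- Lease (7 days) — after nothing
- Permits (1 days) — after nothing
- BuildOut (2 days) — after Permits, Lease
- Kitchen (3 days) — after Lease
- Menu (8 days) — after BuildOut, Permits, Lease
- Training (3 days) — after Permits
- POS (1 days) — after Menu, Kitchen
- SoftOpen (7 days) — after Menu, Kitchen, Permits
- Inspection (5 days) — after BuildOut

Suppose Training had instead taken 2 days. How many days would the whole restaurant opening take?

Actual critical path: Lease→BuildOut→Menu→SoftOpen = 7+2+8+7 = 24 ⇒ 24 days.
Training is off the critical path — its longest chain is 4 days, giving 20 of slack.
That remains the longest chain; total 24 days.

24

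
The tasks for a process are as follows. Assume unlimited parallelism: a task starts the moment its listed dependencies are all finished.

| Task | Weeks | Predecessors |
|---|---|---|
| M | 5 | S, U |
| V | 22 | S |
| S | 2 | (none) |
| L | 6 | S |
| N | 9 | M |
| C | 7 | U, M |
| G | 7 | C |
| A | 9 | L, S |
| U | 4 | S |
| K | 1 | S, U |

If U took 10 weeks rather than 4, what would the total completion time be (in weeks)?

31

The binding path is S→U→M→C→G = 2+4+5+7+7 = 25; finish at 25 weeks.
Since U is critical, the +6 change carries straight to that chain (now 31 weeks).
No other chain overtakes it, so the finish is 31 weeks.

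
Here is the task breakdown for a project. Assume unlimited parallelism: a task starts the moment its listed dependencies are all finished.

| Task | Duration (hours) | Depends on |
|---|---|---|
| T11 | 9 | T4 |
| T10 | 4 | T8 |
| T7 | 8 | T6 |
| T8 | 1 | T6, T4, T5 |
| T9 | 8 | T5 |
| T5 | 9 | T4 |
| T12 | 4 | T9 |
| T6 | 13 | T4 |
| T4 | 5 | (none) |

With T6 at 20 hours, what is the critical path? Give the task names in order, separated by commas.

The binding path is T4→T6→T7 = 5+13+8 = 26; finish at 26 hours.
Since T6 is critical, the +7 change carries straight to that chain (now 33 hours).
No other chain overtakes it, so the finish is 33 hours.

T4, T6, T7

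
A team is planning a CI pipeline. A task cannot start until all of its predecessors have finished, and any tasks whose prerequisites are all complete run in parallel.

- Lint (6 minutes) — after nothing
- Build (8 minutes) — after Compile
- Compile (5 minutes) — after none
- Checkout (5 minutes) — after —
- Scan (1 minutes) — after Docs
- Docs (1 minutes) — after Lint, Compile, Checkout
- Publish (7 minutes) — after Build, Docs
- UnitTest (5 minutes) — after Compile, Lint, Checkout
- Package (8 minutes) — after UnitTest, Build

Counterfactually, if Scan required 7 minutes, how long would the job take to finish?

Baseline: Compile→Build→Package = 5+8+8 = 21 → 21 minutes.
Scan has 13 minutes of float (longest path through it is 8).
The critical path is still Compile→Build→Package; finish is now 21 minutes.

21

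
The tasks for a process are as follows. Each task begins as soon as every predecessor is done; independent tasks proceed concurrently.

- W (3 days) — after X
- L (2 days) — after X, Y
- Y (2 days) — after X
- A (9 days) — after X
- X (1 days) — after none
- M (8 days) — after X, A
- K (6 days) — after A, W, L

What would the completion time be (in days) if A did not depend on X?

17

With the dependency in place, X→A→M = 1+9+8 = 18 sets the finish at 18 days.
Without X→A, A's earliest start moves from 1 to 0.
The longest chain is now A→M = 9+8 = 17, so the job takes 17 days.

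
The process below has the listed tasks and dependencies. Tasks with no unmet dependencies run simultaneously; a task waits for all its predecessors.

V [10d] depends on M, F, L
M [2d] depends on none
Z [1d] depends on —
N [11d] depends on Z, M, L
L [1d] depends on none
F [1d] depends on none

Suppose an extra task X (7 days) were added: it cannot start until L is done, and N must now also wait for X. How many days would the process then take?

Originally the process takes 13 days.
With X inserted, N now waits for max(Z, M, L, X).
New critical path: L→X→N = 1+7+11 = 19 ⇒ 19 days.

19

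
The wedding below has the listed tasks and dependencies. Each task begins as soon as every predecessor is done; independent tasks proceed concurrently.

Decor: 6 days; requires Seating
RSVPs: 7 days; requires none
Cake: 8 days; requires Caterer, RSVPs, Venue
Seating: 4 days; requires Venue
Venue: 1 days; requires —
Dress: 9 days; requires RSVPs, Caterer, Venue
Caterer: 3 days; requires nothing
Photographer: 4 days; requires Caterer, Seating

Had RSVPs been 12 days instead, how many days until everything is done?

21

Actual critical path: RSVPs→Dress = 7+9 = 16 ⇒ 16 days.
Since RSVPs is critical, the +5 change carries straight to that chain (now 21 days).
The critical path is still RSVPs→Dress; finish is now 21 days.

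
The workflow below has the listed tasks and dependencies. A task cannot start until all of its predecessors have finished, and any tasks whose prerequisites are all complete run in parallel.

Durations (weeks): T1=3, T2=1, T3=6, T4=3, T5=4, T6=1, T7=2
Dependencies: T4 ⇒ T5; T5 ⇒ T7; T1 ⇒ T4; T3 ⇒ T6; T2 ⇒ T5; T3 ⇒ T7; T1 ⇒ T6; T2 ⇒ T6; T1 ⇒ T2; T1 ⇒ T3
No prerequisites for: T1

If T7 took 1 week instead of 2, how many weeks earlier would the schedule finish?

1

Baseline: T1→T4→T5→T7 = 3+3+4+2 = 12 → 12 weeks.
Since T7 is critical, the -1 change carries straight to that chain (now 11 weeks).
No other chain overtakes it, so the finish is 11 weeks.
Change in finish: 11 − 12 = -1 weeks.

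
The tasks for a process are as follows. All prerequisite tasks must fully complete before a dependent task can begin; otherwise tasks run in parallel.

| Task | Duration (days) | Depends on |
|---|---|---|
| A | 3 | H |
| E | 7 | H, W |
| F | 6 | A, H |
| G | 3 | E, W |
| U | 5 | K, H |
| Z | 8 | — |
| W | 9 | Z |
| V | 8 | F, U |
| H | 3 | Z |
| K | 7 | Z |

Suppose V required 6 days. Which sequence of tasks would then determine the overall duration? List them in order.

Z, W, E, G

Baseline: Z→K→U→V = 8+7+5+8 = 28 → 28 days.
Since V is critical, the -2 change carries straight to that chain (now 26 days).
Now Z→W→E→G = 8+9+7+3 = 27 is longest, so the finish becomes 27 days.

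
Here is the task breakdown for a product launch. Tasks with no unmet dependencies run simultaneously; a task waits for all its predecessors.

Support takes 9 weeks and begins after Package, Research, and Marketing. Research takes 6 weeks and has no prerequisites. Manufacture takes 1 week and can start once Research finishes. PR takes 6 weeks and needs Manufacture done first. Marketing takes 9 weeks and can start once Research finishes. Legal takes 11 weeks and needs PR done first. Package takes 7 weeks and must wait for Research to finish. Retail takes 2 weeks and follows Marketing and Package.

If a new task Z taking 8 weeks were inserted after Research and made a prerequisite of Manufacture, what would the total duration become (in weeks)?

Originally the product launch takes 24 weeks.
With Z inserted, Manufacture now waits for max(Research, Z).
New critical path: Research→Z→Manufacture→PR→Legal = 6+8+1+6+11 = 32 ⇒ 32 weeks.

32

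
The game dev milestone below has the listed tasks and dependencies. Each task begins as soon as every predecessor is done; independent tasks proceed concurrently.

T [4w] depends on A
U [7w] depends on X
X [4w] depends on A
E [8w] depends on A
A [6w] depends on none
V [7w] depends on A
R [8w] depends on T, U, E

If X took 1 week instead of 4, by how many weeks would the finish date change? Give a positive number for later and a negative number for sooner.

The binding path is A→X→U→R = 6+4+7+8 = 25; finish at 25 weeks.
X is on the critical path; changing it to 1 makes that path 22 weeks.
The critical path is still A→X→U→R; finish is now 22 weeks.
Change in finish: 22 − 25 = -3 weeks.

-3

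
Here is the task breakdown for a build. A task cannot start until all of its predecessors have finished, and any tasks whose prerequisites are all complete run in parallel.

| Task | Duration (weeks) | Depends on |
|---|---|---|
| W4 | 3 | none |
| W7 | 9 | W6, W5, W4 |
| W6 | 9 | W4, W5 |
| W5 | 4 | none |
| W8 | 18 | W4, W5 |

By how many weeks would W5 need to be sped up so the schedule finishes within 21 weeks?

1

Current finish: 22 weeks; target: 21.
W5 is on every critical path, so each week cut from W5 cuts the finish by one (this holds down to a finish of 21).
Need 22 − 21 = 1 week off W5 → W5 becomes 3 weeks, finish becomes 21.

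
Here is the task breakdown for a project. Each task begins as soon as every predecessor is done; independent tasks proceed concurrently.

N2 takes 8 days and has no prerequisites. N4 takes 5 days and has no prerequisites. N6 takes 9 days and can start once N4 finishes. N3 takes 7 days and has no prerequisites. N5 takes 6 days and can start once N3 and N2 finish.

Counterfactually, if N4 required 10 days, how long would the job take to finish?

Baseline: N4→N6 = 5+9 = 14 → 14 days.
N4 lies on that path, so at 10 days the path becomes 19 days.
No other chain overtakes it, so the finish is 19 days.

19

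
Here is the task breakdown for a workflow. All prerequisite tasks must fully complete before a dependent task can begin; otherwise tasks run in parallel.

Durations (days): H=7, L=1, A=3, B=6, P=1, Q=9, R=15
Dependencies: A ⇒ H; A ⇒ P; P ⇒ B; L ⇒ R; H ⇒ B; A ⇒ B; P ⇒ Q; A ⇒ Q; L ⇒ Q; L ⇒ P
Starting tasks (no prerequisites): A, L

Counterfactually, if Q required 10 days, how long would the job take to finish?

16

As given, the longest chain is A→H→B = 3+7+6 = 16, so the finish is 16 days.
Q has 3 days of float (longest path through it is 13).
No other chain overtakes it, so the finish is 16 days.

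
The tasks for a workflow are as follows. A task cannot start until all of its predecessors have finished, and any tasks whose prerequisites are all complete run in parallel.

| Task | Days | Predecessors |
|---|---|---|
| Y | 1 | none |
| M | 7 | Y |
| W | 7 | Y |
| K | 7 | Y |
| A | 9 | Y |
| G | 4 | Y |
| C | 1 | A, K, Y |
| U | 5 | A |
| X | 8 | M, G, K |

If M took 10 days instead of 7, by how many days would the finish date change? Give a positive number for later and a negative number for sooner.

The binding path is Y→M→X = 1+7+8 = 16; finish at 16 days.
Since M is critical, the +3 change carries straight to that chain (now 19 days).
That remains the longest chain; total 19 days.
Change in finish: 19 − 16 = +3 days.

3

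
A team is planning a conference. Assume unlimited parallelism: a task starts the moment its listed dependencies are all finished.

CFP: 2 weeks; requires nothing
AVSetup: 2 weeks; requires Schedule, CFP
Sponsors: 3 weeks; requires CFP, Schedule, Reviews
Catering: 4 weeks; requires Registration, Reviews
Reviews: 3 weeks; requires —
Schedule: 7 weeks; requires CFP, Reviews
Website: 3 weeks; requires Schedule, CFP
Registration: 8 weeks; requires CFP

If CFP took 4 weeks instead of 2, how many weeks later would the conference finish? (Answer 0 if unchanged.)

Actual critical path: CFP→Registration→Catering = 2+8+4 = 14 ⇒ 14 weeks.
CFP lies on that path, so at 4 weeks the path becomes 16 weeks.
No other chain overtakes it, so the finish is 16 weeks.
Change in finish: 16 − 14 = +2 weeks.

2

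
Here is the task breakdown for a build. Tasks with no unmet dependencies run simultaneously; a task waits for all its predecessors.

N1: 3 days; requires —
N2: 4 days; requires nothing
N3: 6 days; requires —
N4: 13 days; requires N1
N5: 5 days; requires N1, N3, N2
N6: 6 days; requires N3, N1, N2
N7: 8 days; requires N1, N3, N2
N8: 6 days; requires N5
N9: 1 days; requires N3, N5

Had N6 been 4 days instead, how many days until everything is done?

17

Baseline: N3→N5→N8 = 6+5+6 = 17 → 17 days.
N6 has 5 days of float (longest path through it is 12).
The critical path is still N3→N5→N8; finish is now 17 days.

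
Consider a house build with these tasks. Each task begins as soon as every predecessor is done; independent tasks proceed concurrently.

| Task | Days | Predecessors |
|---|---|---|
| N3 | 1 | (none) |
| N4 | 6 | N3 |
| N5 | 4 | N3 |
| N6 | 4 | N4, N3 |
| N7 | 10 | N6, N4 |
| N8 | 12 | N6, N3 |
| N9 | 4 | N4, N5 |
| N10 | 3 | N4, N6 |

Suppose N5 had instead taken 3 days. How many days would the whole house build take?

23

Baseline: N3→N4→N6→N8 = 1+6+4+12 = 23 → 23 days.
The longest path through N5 is only 9 days, so N5 has float 14.
No other chain overtakes it, so the finish is 23 days.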